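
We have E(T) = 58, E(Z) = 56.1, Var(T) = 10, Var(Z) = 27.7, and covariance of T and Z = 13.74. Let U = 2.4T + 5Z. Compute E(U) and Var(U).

E(U) = 419.7, Var(U) = 1079.86

E(U) = 2.4·E(T) + 5·E(Z) = 2.4·58 + 5·56.1 = 419.7.
Var(U) = a²·Var(T) + b²·Var(Z) + 2ab·covariance of T and Z with a = 2.4, b = 5.
= 2.4²·10 + 5²·27.7 + 2·2.4·5·13.74
= 57.6 + 692.5 + 329.76 = 1079.86.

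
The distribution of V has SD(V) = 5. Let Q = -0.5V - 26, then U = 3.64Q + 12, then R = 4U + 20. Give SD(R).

SD(Q) = |-0.5|·5 = 2.5.
SD(U) = |3.64|·2.5 = 9.1.
SD(R) = |4|·9.1 = 36.4.

SD(R) = 36.4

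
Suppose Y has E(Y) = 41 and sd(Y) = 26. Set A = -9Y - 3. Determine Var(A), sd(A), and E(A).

A = -9Y - 3 is linear with a = -9, b = -3.
Var(Y) = 26² = 676.
Var(A) = a²·Var(Y) = (-9)²·676 = 54756 (the additive constant -3 does not affect variance).
sd(A) = |a|·sd(Y) = |-9|·26 = 234.
E(A) = a·E(Y) + b = (-9)·41 + (-3) = -372.

Var(A) = 54756, sd(A) = 234, E(A) = -372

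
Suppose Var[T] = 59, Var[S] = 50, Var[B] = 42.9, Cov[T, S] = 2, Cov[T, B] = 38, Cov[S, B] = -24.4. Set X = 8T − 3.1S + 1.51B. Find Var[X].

Var[X] = 5401.62909

Var[X] = a²·Var[T] + b²·Var[S] + c²·Var[B] + 2ab·Cov[T, S] + 2ac·Cov[T, B] + 2bc·Cov[S, B], with a = 8, b = -3.1, c = 1.51.
= 3776 + 480.5 + 97.81629 + (-99.2) + 918.08 + 228.4328
= 5401.62909.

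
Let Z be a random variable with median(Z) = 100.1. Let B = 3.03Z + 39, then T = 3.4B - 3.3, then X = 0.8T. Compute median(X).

median(B) = 3.03·100.1 + 39 = 342.303.
median(T) = 3.4·342.303 + (-3.3) = 1160.5302.
median(X) = 0.8·1160.5302 = 928.42416.

median(X) = 928.42416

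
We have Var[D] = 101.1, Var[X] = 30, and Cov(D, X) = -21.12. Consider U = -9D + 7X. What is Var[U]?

Var[U] = a²·Var[D] + b²·Var[X] + 2ab·Cov(D, X) with a = -9, b = 7.
= (-9)²·101.1 + 7²·30 + 2·(-9)·7·(-21.12)
= 8189.1 + 1470 + 2661.12 = 12320.22.

Var[U] = 12320.22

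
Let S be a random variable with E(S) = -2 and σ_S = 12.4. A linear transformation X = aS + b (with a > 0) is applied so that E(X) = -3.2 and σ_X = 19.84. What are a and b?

σ_X = a·σ_S (a > 0), so a = 19.84/12.4 = 1.6.
E(X) = a·E(S) + b, so b = -3.2 − 1.6·(-2) = 0.

a = 1.6, b = 0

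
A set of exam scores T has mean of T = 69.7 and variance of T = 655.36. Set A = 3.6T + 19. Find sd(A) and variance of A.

A = 3.6T + 19 is linear with a = 3.6, b = 19.
sd(T) = √655.36 = 25.6.
sd(A) = |a|·sd(T) = |3.6|·25.6 = 92.16.
variance of A = a²·variance of T = 3.6²·655.36 = 8493.4656 (the additive constant 19 does not affect variance).

sd(A) = 92.16, variance of A = 8493.4656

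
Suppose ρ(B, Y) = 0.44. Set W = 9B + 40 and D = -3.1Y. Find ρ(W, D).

ρ(W, D) = -0.44

Linear rescalings preserve |correlation|; the slopes 9 and -3.1 have opposite signs, so the correlation flips sign: ρ(W, D) = −ρ(B, Y) = -0.44.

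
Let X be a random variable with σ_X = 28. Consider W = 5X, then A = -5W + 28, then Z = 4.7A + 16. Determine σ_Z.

σ_W = |5|·28 = 140.
σ_A = |-5|·140 = 700.
σ_Z = |4.7|·700 = 3290.

σ_Z = 3290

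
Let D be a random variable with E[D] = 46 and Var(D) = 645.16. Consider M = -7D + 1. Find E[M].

M = -7D + 1 is linear with a = -7, b = 1.
E[M] = a·E[D] + b = (-7)·46 + 1 = -321.

E[M] = -321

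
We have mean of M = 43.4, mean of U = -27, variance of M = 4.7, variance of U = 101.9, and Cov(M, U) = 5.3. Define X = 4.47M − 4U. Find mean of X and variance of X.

mean of X = 4.47·mean of M + (-4)·mean of U = 4.47·43.4 + (-4)·(-27) = 301.998.
variance of X = a²·variance of M + b²·variance of U + 2ab·Cov(M, U) with a = 4.47, b = -4.
= 4.47²·4.7 + (-4)²·101.9 + 2·4.47·(-4)·5.3
= 93.91023 + 1630.4 + (-189.528) = 1534.78223.

mean of X = 301.998, variance of X = 1534.78223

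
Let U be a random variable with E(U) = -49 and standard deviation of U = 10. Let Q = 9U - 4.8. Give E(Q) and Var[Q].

E(Q) = -445.8, Var[Q] = 8100

Q = 9U - 4.8 is linear with a = 9, b = -4.8.
E(Q) = a·E(U) + b = 9·(-49) + (-4.8) = -445.8.
Var[U] = 10² = 100.
Var[Q] = a²·Var[U] = 9²·100 = 8100 (the additive constant -4.8 does not affect variance).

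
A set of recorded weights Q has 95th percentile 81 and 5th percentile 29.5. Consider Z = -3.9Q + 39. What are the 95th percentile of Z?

95th percentile of Z = -76.05

Since a = -3.9 < 0 the transformation is decreasing, reversing order: the 95th percentile of Z corresponds to the 5th percentile of Q.
So P_{95}(Z) = a·P_{5}(Q) + b = (-3.9)·29.5 + 39 = -76.05.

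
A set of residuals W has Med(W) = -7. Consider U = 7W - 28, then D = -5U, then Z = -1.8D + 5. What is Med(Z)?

Med(Z) = -688

Med(U) = 7·(-7) + (-28) = -77.
Med(D) = (-5)·(-77) = 385.
Med(Z) = (-1.8)·385 + 5 = -688.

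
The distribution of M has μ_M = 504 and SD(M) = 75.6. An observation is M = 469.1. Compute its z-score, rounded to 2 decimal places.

z = (M − μ_M) / SD(M) = (469.1 − 504) / 75.6 ≈ -0.46.

z = -0.46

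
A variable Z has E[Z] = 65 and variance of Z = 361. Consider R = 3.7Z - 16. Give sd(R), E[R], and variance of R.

sd(R) = 70.3, E[R] = 224.5, variance of R = 4942.09

R = 3.7Z - 16 is linear with a = 3.7, b = -16.
sd(Z) = √361 = 19.
sd(R) = |a|·sd(Z) = |3.7|·19 = 70.3.
E[R] = a·E[Z] + b = 3.7·65 + (-16) = 224.5.
variance of R = a²·variance of Z = 3.7²·361 = 4942.09 (the additive constant -16 does not affect variance).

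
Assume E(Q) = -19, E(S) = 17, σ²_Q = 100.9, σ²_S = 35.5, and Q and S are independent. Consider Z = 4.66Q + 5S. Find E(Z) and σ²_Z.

E(Z) = 4.66·E(Q) + 5·E(S) = 4.66·(-19) + 5·17 = -3.54.
σ²_Z = a²·σ²_Q + b²·σ²_S + 2ab·covariance of Q and S with a = 4.66, b = 5.
Independence gives covariance of Q and S = 0.
= 4.66²·100.9 + 5²·35.5 + 2·4.66·5·0
= 2191.10404 + 887.5 + 0 = 3078.60404.

E(Z) = -3.54, σ²_Z = 3078.60404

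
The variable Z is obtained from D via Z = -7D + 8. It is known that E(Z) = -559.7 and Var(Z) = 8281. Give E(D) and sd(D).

E(D) = 81.1, sd(D) = 13

From Z = -7D + 8: E(Z) = a·E(D) + b, so E(D) = (E(Z) − b)/a = (-559.7 − 8)/(-7) = 81.1.
sd(Z) = √8281 = 91.
sd(Z) = |a|·sd(D), so sd(D) = 91/|-7| = 13.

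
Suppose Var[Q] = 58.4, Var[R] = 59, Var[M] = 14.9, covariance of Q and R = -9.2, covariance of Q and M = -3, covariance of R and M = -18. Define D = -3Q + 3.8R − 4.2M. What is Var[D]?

Var[D] = a²·Var[Q] + b²·Var[R] + c²·Var[M] + 2ab·covariance of Q and R + 2ac·covariance of Q and M + 2bc·covariance of R and M, with a = -3, b = 3.8, c = -4.2.
= 525.6 + 851.96 + 262.836 + 209.76 + (-75.6) + 574.56
= 2349.116.

Var[D] = 2349.116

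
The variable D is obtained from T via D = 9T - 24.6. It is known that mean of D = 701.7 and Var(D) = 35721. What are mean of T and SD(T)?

mean of T = 80.7, SD(T) = 21

From D = 9T - 24.6: mean of D = a·mean of T + b, so mean of T = (mean of D − b)/a = (701.7 − (-24.6))/9 = 80.7.
SD(D) = √35721 = 189.
SD(D) = |a|·SD(T), so SD(T) = 189/|9| = 21.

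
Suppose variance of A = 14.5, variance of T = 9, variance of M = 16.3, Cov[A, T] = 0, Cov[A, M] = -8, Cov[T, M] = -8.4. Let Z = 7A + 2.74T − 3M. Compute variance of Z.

variance of Z = a²·variance of A + b²·variance of T + c²·variance of M + 2ab·Cov[A, T] + 2ac·Cov[A, M] + 2bc·Cov[T, M], with a = 7, b = 2.74, c = -3.
= 710.5 + 67.5684 + 146.7 + 0 + 336 + 138.096
= 1398.8644.

variance of Z = 1398.8644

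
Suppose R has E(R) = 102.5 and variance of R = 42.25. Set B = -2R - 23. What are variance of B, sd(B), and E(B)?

B = -2R - 23 is linear with a = -2, b = -23.
variance of B = a²·variance of R = (-2)²·42.25 = 169 (the additive constant -23 does not affect variance).
sd(R) = √42.25 = 6.5.
sd(B) = |a|·sd(R) = |-2|·6.5 = 13.
E(B) = a·E(R) + b = (-2)·102.5 + (-23) = -228.

variance of B = 169, sd(B) = 13, E(B) = -228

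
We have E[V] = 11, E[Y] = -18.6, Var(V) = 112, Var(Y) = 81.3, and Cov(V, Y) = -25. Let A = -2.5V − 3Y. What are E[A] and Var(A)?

E[A] = (-2.5)·E[V] + (-3)·E[Y] = (-2.5)·11 + (-3)·(-18.6) = 28.3.
Var(A) = a²·Var(V) + b²·Var(Y) + 2ab·Cov(V, Y) with a = -2.5, b = -3.
= (-2.5)²·112 + (-3)²·81.3 + 2·(-2.5)·(-3)·(-25)
= 700 + 731.7 + (-375) = 1056.7.

E[A] = 28.3, Var(A) = 1056.7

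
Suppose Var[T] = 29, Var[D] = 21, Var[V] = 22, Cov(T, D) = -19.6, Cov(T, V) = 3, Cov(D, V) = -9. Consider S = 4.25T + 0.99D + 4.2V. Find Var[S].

Var[S] = 799.7966

Var[S] = a²·Var[T] + b²·Var[D] + c²·Var[V] + 2ab·Cov(T, D) + 2ac·Cov(T, V) + 2bc·Cov(D, V), with a = 4.25, b = 0.99, c = 4.2.
= 523.8125 + 20.5821 + 388.08 + (-164.934) + 107.1 + (-74.844)
= 799.7966.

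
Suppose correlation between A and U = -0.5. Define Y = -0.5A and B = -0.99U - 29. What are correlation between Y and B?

Linear rescalings preserve correlation up to sign; here the slopes -0.5 and -0.99 have the same sign, so correlation between Y and B = correlation between A and U = -0.5.

correlation between Y and B = -0.5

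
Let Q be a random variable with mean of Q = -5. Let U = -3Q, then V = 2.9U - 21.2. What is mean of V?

mean of V = 22.3

mean of U = (-3)·(-5) = 15.
mean of V = 2.9·15 + (-21.2) = 22.3.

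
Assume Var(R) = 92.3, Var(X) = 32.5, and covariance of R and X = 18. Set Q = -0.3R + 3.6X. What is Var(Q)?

Var(Q) = 390.627

Var(Q) = a²·Var(R) + b²·Var(X) + 2ab·covariance of R and X with a = -0.3, b = 3.6.
= (-0.3)²·92.3 + 3.6²·32.5 + 2·(-0.3)·3.6·18
= 8.307 + 421.2 + (-38.88) = 390.627.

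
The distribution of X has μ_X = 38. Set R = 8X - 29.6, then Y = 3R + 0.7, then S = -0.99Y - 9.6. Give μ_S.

μ_R = 8·38 + (-29.6) = 274.4.
μ_Y = 3·274.4 + 0.7 = 823.9.
μ_S = (-0.99)·823.9 + (-9.6) = -825.261.

μ_S = -825.261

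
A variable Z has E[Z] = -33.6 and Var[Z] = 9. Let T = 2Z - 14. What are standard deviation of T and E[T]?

standard deviation of T = 6, E[T] = -81.2

T = 2Z - 14 is linear with a = 2, b = -14.
standard deviation of Z = √9 = 3.
standard deviation of T = |a|·standard deviation of Z = |2|·3 = 6.
E[T] = a·E[Z] + b = 2·(-33.6) + (-14) = -81.2.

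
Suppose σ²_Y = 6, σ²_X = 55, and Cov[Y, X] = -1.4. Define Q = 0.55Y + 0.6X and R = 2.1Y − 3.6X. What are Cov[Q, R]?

Cov[Q, R] = -110.862

By bilinearity, Cov[Q, R] = ac·σ²_Y + bd·σ²_X + (ad+bc)·Cov[Y, X], with a=0.55, b=0.6, c=2.1, d=-3.6.
ac·σ²_Y = 0.55·2.1·6 = 6.93
bd·σ²_X = 0.6·(-3.6)·55 = -118.8
(ad+bc)·Cov[Y, X] = (-0.72)·(-1.4) = 1.008
Cov[Q, R] = 6.93 + (-118.8) + 1.008 = -110.862.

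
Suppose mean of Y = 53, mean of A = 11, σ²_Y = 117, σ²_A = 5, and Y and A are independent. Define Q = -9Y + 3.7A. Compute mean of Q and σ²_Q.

mean of Q = -436.3, σ²_Q = 9545.45

mean of Q = (-9)·mean of Y + 3.7·mean of A = (-9)·53 + 3.7·11 = -436.3.
σ²_Q = a²·σ²_Y + b²·σ²_A + 2ab·Cov[Y, A] with a = -9, b = 3.7.
Independence gives Cov[Y, A] = 0.
= (-9)²·117 + 3.7²·5 + 2·(-9)·3.7·0
= 9477 + 68.45 + 0 = 9545.45.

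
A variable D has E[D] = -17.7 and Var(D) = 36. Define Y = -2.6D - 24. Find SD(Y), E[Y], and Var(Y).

SD(Y) = 15.6, E[Y] = 22.02, Var(Y) = 243.36

Y = -2.6D - 24 is linear with a = -2.6, b = -24.
SD(D) = √36 = 6.
SD(Y) = |a|·SD(D) = |-2.6|·6 = 15.6.
E[Y] = a·E[D] + b = (-2.6)·(-17.7) + (-24) = 22.02.
Var(Y) = a²·Var(D) = (-2.6)²·36 = 243.36 (the additive constant -24 does not affect variance).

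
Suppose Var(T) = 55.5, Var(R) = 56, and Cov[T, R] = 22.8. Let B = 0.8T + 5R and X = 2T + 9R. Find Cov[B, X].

Cov[B, X] = 3000.96

By bilinearity, Cov[B, X] = ac·Var(T) + bd·Var(R) + (ad+bc)·Cov[T, R], with a=0.8, b=5, c=2, d=9.
ac·Var(T) = 0.8·2·55.5 = 88.8
bd·Var(R) = 5·9·56 = 2520
(ad+bc)·Cov[T, R] = (17.2)·22.8 = 392.16
Cov[B, X] = 88.8 + 2520 + 392.16 = 3000.96.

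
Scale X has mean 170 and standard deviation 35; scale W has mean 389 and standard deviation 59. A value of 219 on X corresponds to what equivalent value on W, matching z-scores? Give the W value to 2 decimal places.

W = 471.60

z = (219 − 170)/35 = 1.4.
W = 389 + z·59 = 389 + (219 − 170)·59/35 = 471.60.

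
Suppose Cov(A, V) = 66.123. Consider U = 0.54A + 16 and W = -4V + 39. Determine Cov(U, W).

Cov(U, W) = a·c·Cov(A, V) = 0.54·(-4)·66.123 = -142.82568. Additive constants drop out.

Cov(U, W) = -142.82568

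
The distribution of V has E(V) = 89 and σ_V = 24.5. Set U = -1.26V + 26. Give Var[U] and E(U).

U = -1.26V + 26 is linear with a = -1.26, b = 26.
Var[V] = 24.5² = 600.25.
Var[U] = a²·Var[V] = (-1.26)²·600.25 = 952.9569 (the additive constant 26 does not affect variance).
E(U) = a·E(V) + b = (-1.26)·89 + 26 = -86.14.

Var[U] = 952.9569, E(U) = -86.14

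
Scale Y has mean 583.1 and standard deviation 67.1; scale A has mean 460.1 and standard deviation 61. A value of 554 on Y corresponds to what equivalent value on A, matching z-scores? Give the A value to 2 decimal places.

z = (554 − 583.1)/67.1 ≈ -0.4337.
A = 460.1 + z·61 = 460.1 + (554 − 583.1)·61/67.1 ≈ 433.65.

A = 433.65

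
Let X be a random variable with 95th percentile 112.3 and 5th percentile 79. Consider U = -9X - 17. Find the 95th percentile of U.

95th percentile of U = -728

Since a = -9 < 0 the transformation is decreasing, reversing order: the 95th percentile of U corresponds to the 5th percentile of X.
So P_{95}(U) = a·P_{5}(X) + b = (-9)·79 + (-17) = -728.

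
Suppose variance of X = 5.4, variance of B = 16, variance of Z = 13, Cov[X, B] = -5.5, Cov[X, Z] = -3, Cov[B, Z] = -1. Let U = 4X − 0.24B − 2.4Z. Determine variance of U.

variance of U = 229.2096

variance of U = a²·variance of X + b²·variance of B + c²·variance of Z + 2ab·Cov[X, B] + 2ac·Cov[X, Z] + 2bc·Cov[B, Z], with a = 4, b = -0.24, c = -2.4.
= 86.4 + 0.9216 + 74.88 + 10.56 + 57.6 + (-1.152)
= 229.2096.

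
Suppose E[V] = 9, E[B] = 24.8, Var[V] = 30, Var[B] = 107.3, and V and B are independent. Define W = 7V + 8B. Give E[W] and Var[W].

E[W] = 261.4, Var[W] = 8337.2

E[W] = 7·E[V] + 8·E[B] = 7·9 + 8·24.8 = 261.4.
Var[W] = a²·Var[V] + b²·Var[B] + 2ab·covariance of V and B with a = 7, b = 8.
Independence gives covariance of V and B = 0.
= 7²·30 + 8²·107.3 + 2·7·8·0
= 1470 + 6867.2 + 0 = 8337.2.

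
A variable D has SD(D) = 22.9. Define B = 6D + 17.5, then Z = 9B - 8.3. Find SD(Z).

SD(B) = |6|·22.9 = 137.4.
SD(Z) = |9|·137.4 = 1236.6.

SD(Z) = 1236.6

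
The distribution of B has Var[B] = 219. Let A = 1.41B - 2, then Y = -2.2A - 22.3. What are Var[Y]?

Var[Y] = 2107.306476

Var[A] = 1.41²·219 = 435.3939.
Var[Y] = (-2.2)²·435.3939 = 2107.306476.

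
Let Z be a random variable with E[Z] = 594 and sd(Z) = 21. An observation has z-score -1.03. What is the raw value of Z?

Z = 572.37

Z = E[Z] + z·sd(Z) = 594 + (-1.03)·21 = 572.37.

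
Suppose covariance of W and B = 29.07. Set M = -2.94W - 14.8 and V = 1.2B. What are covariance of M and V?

covariance of M and V = -102.55896

covariance of M and V = a·c·covariance of W and B = (-2.94)·1.2·29.07 = -102.55896. Additive constants drop out.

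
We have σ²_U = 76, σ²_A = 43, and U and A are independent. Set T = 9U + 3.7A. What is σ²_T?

σ²_T = 6744.67

σ²_T = a²·σ²_U + b²·σ²_A + 2ab·covariance of U and A with a = 9, b = 3.7.
Independence gives covariance of U and A = 0.
= 9²·76 + 3.7²·43 + 2·9·3.7·0
= 6156 + 588.67 + 0 = 6744.67.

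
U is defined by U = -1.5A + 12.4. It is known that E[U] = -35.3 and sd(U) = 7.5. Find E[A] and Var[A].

E[A] = 31.8, Var[A] = 25

From U = -1.5A + 12.4: E[U] = a·E[A] + b, so E[A] = (E[U] − b)/a = (-35.3 − 12.4)/(-1.5) = 31.8.
Var[U] = 7.5² = 56.25.
Var[U] = a²·Var[A], so Var[A] = 56.25/(-1.5)² = 25.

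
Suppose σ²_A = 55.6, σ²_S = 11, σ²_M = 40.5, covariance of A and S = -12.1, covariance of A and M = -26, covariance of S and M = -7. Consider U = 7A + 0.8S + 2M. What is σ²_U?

σ²_U = 2007.52

σ²_U = a²·σ²_A + b²·σ²_S + c²·σ²_M + 2ab·covariance of A and S + 2ac·covariance of A and M + 2bc·covariance of S and M, with a = 7, b = 0.8, c = 2.
= 2724.4 + 7.04 + 162 + (-135.52) + (-728) + (-22.4)
= 2007.52.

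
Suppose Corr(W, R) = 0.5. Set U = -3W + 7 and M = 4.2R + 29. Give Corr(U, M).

Linear rescalings preserve |correlation|; the slopes -3 and 4.2 have opposite signs, so the correlation flips sign: Corr(U, M) = −Corr(W, R) = -0.5.

Corr(U, M) = -0.5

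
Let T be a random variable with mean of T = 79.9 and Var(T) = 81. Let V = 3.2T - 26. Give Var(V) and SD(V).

V = 3.2T - 26 is linear with a = 3.2, b = -26.
Var(V) = a²·Var(T) = 3.2²·81 = 829.44 (the additive constant -26 does not affect variance).
SD(T) = √81 = 9.
SD(V) = |a|·SD(T) = |3.2|·9 = 28.8.

Var(V) = 829.44, SD(V) = 28.8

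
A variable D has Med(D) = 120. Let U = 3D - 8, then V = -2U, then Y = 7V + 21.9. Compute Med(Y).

Med(U) = 3·120 + (-8) = 352.
Med(V) = (-2)·352 = -704.
Med(Y) = 7·(-704) + 21.9 = -4906.1.

Med(Y) = -4906.1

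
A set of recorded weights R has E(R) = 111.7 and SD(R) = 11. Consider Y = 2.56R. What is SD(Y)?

SD(Y) = 28.16

Y = 2.56R is linear with a = 2.56, b = 0.
SD(Y) = |a|·SD(R) = |2.56|·11 = 28.16.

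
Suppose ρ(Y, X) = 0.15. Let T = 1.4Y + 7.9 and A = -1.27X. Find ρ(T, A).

ρ(T, A) = -0.15

Linear rescalings preserve |correlation|; the slopes 1.4 and -1.27 have opposite signs, so the correlation flips sign: ρ(T, A) = −ρ(Y, X) = -0.15.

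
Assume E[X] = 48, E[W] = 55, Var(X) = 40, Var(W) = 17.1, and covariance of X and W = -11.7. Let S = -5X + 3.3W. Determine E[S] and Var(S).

E[S] = -58.5, Var(S) = 1572.319

E[S] = (-5)·E[X] + 3.3·E[W] = (-5)·48 + 3.3·55 = -58.5.
Var(S) = a²·Var(X) + b²·Var(W) + 2ab·covariance of X and W with a = -5, b = 3.3.
= (-5)²·40 + 3.3²·17.1 + 2·(-5)·3.3·(-11.7)
= 1000 + 186.219 + 386.1 = 1572.319.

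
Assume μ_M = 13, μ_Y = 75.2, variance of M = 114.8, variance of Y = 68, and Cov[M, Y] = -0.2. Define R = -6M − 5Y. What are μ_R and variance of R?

μ_R = (-6)·μ_M + (-5)·μ_Y = (-6)·13 + (-5)·75.2 = -454.
variance of R = a²·variance of M + b²·variance of Y + 2ab·Cov[M, Y] with a = -6, b = -5.
= (-6)²·114.8 + (-5)²·68 + 2·(-6)·(-5)·(-0.2)
= 4132.8 + 1700 + (-12) = 5820.8.

μ_R = -454, variance of R = 5820.8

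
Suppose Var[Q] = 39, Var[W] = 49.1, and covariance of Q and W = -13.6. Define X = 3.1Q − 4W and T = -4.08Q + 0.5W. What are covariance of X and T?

covariance of X and T = -834.504

By bilinearity, covariance of X and T = ac·Var[Q] + bd·Var[W] + (ad+bc)·covariance of Q and W, with a=3.1, b=-4, c=-4.08, d=0.5.
ac·Var[Q] = 3.1·(-4.08)·39 = -493.272
bd·Var[W] = (-4)·0.5·49.1 = -98.2
(ad+bc)·covariance of Q and W = (17.87)·(-13.6) = -243.032
covariance of X and T = -493.272 + (-98.2) + (-243.032) = -834.504.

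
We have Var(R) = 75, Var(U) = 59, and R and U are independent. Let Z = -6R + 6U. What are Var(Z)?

Var(Z) = 4824

Var(Z) = a²·Var(R) + b²·Var(U) + 2ab·Cov(R, U) with a = -6, b = 6.
Independence gives Cov(R, U) = 0.
= (-6)²·75 + 6²·59 + 2·(-6)·6·0
= 2700 + 2124 + 0 = 4824.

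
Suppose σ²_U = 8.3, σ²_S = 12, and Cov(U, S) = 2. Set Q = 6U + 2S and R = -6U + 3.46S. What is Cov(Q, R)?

By bilinearity, Cov(Q, R) = ac·σ²_U + bd·σ²_S + (ad+bc)·Cov(U, S), with a=6, b=2, c=-6, d=3.46.
ac·σ²_U = 6·(-6)·8.3 = -298.8
bd·σ²_S = 2·3.46·12 = 83.04
(ad+bc)·Cov(U, S) = (8.76)·2 = 17.52
Cov(Q, R) = -298.8 + 83.04 + 17.52 = -198.24.

Cov(Q, R) = -198.24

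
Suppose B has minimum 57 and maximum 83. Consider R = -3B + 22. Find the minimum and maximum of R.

min(R) = -227, max(R) = -149

a = -3 < 0, so order reverses: min(R) = a·max(B)+b = (-3)·83 + 22 = -227; max(R) = a·min(B)+b = (-3)·57 + 22 = -149.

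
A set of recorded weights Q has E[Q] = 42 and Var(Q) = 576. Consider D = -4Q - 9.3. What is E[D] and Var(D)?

E[D] = -177.3, Var(D) = 9216

D = -4Q - 9.3 is linear with a = -4, b = -9.3.
E[D] = a·E[Q] + b = (-4)·42 + (-9.3) = -177.3.
Var(D) = a²·Var(Q) = (-4)²·576 = 9216 (the additive constant -9.3 does not affect variance).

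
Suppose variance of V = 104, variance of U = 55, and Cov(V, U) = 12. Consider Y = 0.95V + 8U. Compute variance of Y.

variance of Y = 3796.26

variance of Y = a²·variance of V + b²·variance of U + 2ab·Cov(V, U) with a = 0.95, b = 8.
= 0.95²·104 + 8²·55 + 2·0.95·8·12
= 93.86 + 3520 + 182.4 = 3796.26.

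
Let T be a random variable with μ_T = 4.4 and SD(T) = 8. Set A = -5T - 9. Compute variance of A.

variance of A = 1600

A = -5T - 9 is linear with a = -5, b = -9.
variance of T = 8² = 64.
variance of A = a²·variance of T = (-5)²·64 = 1600 (the additive constant -9 does not affect variance).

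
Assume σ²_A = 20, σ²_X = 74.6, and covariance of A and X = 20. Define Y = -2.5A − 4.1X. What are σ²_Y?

σ²_Y = a²·σ²_A + b²·σ²_X + 2ab·covariance of A and X with a = -2.5, b = -4.1.
= (-2.5)²·20 + (-4.1)²·74.6 + 2·(-2.5)·(-4.1)·20
= 125 + 1254.026 + 410 = 1789.026.

σ²_Y = 1789.026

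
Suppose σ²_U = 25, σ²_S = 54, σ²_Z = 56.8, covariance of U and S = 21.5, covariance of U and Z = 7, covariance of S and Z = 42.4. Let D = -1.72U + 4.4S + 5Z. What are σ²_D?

σ²_D = 3959.176

σ²_D = a²·σ²_U + b²·σ²_S + c²·σ²_Z + 2ab·covariance of U and S + 2ac·covariance of U and Z + 2bc·covariance of S and Z, with a = -1.72, b = 4.4, c = 5.
= 73.96 + 1045.44 + 1420 + (-325.424) + (-120.4) + 1865.6
= 3959.176.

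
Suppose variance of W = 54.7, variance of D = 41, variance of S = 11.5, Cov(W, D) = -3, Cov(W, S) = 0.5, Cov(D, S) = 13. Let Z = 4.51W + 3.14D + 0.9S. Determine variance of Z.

variance of Z = 1518.72867

variance of Z = a²·variance of W + b²·variance of D + c²·variance of S + 2ab·Cov(W, D) + 2ac·Cov(W, S) + 2bc·Cov(D, S), with a = 4.51, b = 3.14, c = 0.9.
= 1112.60347 + 404.2436 + 9.315 + (-84.9684) + 4.059 + 73.476
= 1518.72867.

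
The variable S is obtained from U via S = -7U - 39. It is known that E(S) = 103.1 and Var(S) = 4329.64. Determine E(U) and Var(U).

E(U) = -20.3, Var(U) = 88.36

From S = -7U - 39: E(S) = a·E(U) + b, so E(U) = (E(S) − b)/a = (103.1 − (-39))/(-7) = -20.3.
Var(S) = a²·Var(U), so Var(U) = 4329.64/(-7)² = 88.36.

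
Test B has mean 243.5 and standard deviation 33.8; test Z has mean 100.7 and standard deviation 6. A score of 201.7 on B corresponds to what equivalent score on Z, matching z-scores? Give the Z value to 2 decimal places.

Z = 93.28

z = (201.7 − 243.5)/33.8 ≈ -1.2367.
Z = 100.7 + z·6 = 100.7 + (201.7 − 243.5)·6/33.8 ≈ 93.28.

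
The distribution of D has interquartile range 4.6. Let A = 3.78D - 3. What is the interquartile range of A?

Under A = aD + b, IQR(A) = |a|·IQR(D) = |3.78|·4.6 = 17.388 (shifts cancel; spread scales by |a|).

IQR(A) = 17.388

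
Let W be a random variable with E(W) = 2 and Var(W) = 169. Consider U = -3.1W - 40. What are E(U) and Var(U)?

E(U) = -46.2, Var(U) = 1624.09

U = -3.1W - 40 is linear with a = -3.1, b = -40.
E(U) = a·E(W) + b = (-3.1)·2 + (-40) = -46.2.
Var(U) = a²·Var(W) = (-3.1)²·169 = 1624.09 (the additive constant -40 does not affect variance).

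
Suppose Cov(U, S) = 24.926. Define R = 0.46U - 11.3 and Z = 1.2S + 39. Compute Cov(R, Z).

Cov(R, Z) = a·c·Cov(U, S) = 0.46·1.2·24.926 = 13.759152. Additive constants drop out.

Cov(R, Z) = 13.759152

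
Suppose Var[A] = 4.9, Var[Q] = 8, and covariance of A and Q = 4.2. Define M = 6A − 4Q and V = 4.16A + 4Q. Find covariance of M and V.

covariance of M and V = 25.216

By bilinearity, covariance of M and V = ac·Var[A] + bd·Var[Q] + (ad+bc)·covariance of A and Q, with a=6, b=-4, c=4.16, d=4.
ac·Var[A] = 6·4.16·4.9 = 122.304
bd·Var[Q] = (-4)·4·8 = -128
(ad+bc)·covariance of A and Q = (7.36)·4.2 = 30.912
covariance of M and V = 122.304 + (-128) + 30.912 = 25.216.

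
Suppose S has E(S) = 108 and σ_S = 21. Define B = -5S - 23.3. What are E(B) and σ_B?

E(B) = -563.3, σ_B = 105

B = -5S - 23.3 is linear with a = -5, b = -23.3.
E(B) = a·E(S) + b = (-5)·108 + (-23.3) = -563.3.
σ_B = |a|·σ_S = |-5|·21 = 105.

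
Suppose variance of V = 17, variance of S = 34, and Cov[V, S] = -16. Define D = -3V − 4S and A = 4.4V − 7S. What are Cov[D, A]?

Cov[D, A] = 673.2

By bilinearity, Cov[D, A] = ac·variance of V + bd·variance of S + (ad+bc)·Cov[V, S], with a=-3, b=-4, c=4.4, d=-7.
ac·variance of V = (-3)·4.4·17 = -224.4
bd·variance of S = (-4)·(-7)·34 = 952
(ad+bc)·Cov[V, S] = (3.4)·(-16) = -54.4
Cov[D, A] = -224.4 + 952 + (-54.4) = 673.2.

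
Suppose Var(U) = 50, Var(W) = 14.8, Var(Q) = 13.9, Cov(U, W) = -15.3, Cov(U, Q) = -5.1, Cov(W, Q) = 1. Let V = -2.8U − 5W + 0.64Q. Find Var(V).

Var(V) = 351.17184

Var(V) = a²·Var(U) + b²·Var(W) + c²·Var(Q) + 2ab·Cov(U, W) + 2ac·Cov(U, Q) + 2bc·Cov(W, Q), with a = -2.8, b = -5, c = 0.64.
= 392 + 370 + 5.69344 + (-428.4) + 18.2784 + (-6.4)
= 351.17184.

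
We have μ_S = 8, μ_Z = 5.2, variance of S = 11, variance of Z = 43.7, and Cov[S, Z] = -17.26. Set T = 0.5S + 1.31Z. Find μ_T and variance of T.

μ_T = 10.812, variance of T = 55.13297

μ_T = 0.5·μ_S + 1.31·μ_Z = 0.5·8 + 1.31·5.2 = 10.812.
variance of T = a²·variance of S + b²·variance of Z + 2ab·Cov[S, Z] with a = 0.5, b = 1.31.
= 0.5²·11 + 1.31²·43.7 + 2·0.5·1.31·(-17.26)
= 2.75 + 74.99357 + (-22.6106) = 55.13297.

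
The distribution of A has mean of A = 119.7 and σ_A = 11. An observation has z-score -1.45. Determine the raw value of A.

A = mean of A + z·σ_A = 119.7 + (-1.45)·11 = 103.75.

A = 103.75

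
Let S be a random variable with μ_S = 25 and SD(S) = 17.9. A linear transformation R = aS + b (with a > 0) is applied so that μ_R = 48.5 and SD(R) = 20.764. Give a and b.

SD(R) = a·SD(S) (a > 0), so a = 20.764/17.9 = 1.16.
μ_R = a·μ_S + b, so b = 48.5 − 1.16·25 = 19.5.

a = 1.16, b = 19.5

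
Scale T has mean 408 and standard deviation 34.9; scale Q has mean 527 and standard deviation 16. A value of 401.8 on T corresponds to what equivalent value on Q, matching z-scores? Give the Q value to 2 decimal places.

Q = 524.16

z = (401.8 − 408)/34.9 ≈ -0.1777.
Q = 527 + z·16 = 527 + (401.8 − 408)·16/34.9 ≈ 524.16.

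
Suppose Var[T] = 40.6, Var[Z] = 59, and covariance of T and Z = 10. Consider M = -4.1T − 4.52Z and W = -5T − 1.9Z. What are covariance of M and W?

covariance of M and W = 1642.892

By bilinearity, covariance of M and W = ac·Var[T] + bd·Var[Z] + (ad+bc)·covariance of T and Z, with a=-4.1, b=-4.52, c=-5, d=-1.9.
ac·Var[T] = (-4.1)·(-5)·40.6 = 832.3
bd·Var[Z] = (-4.52)·(-1.9)·59 = 506.692
(ad+bc)·covariance of T and Z = (30.39)·10 = 303.9
covariance of M and W = 832.3 + 506.692 + 303.9 = 1642.892.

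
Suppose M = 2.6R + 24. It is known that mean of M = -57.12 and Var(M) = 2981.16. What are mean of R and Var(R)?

From M = 2.6R + 24: mean of M = a·mean of R + b, so mean of R = (mean of M − b)/a = (-57.12 − 24)/2.6 = -31.2.
Var(M) = a²·Var(R), so Var(R) = 2981.16/2.6² = 441.

mean of R = -31.2, Var(R) = 441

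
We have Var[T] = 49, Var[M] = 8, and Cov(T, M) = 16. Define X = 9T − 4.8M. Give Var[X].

Var[X] = 2770.92

Var[X] = a²·Var[T] + b²·Var[M] + 2ab·Cov(T, M) with a = 9, b = -4.8.
= 9²·49 + (-4.8)²·8 + 2·9·(-4.8)·16
= 3969 + 184.32 + (-1382.4) = 2770.92.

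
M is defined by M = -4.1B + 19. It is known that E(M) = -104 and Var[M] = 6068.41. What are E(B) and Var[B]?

E(B) = 30, Var[B] = 361

From M = -4.1B + 19: E(M) = a·E(B) + b, so E(B) = (E(M) − b)/a = (-104 − 19)/(-4.1) = 30.
Var[M] = a²·Var[B], so Var[B] = 6068.41/(-4.1)² = 361.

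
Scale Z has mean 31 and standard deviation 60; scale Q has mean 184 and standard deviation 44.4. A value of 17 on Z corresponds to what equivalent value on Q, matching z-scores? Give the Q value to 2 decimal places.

Q = 173.64

z = (17 − 31)/60 ≈ -0.2333.
Q = 184 + z·44.4 = 184 + (17 − 31)·44.4/60 = 173.64.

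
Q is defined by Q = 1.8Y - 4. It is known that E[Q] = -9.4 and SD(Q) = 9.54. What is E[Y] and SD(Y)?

E[Y] = -3, SD(Y) = 5.3

From Q = 1.8Y - 4: E[Q] = a·E[Y] + b, so E[Y] = (E[Q] − b)/a = (-9.4 − (-4))/1.8 = -3.
SD(Q) = |a|·SD(Y), so SD(Y) = 9.54/|1.8| = 5.3.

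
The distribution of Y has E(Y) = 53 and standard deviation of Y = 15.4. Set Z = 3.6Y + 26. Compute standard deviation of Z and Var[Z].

Z = 3.6Y + 26 is linear with a = 3.6, b = 26.
standard deviation of Z = |a|·standard deviation of Y = |3.6|·15.4 = 55.44.
Var[Y] = 15.4² = 237.16.
Var[Z] = a²·Var[Y] = 3.6²·237.16 = 3073.5936 (the additive constant 26 does not affect variance).

standard deviation of Z = 55.44, Var[Z] = 3073.5936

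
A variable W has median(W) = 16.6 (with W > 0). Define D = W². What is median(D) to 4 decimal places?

W² is monotone on this domain, so median(D) = square(16.6) = 275.56.

median(D) = 275.56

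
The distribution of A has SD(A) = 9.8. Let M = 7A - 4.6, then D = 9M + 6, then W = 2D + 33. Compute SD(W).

SD(W) = 1234.8

SD(M) = |7|·9.8 = 68.6.
SD(D) = |9|·68.6 = 617.4.
SD(W) = |2|·617.4 = 1234.8.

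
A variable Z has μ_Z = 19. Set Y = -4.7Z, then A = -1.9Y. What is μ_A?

μ_Y = (-4.7)·19 = -89.3.
μ_A = (-1.9)·(-89.3) = 169.67.

μ_A = 169.67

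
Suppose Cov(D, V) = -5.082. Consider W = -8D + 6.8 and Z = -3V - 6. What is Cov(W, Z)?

Cov(W, Z) = -121.968

Cov(W, Z) = a·c·Cov(D, V) = (-8)·(-3)·(-5.082) = -121.968. Additive constants drop out.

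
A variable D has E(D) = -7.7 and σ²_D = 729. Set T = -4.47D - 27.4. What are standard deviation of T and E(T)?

standard deviation of T = 120.69, E(T) = 7.019

T = -4.47D - 27.4 is linear with a = -4.47, b = -27.4.
standard deviation of D = √729 = 27.
standard deviation of T = |a|·standard deviation of D = |-4.47|·27 = 120.69.
E(T) = a·E(D) + b = (-4.47)·(-7.7) + (-27.4) = 7.019.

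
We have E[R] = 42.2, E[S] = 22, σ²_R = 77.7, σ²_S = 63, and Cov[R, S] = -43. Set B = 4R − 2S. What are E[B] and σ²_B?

E[B] = 4·E[R] + (-2)·E[S] = 4·42.2 + (-2)·22 = 124.8.
σ²_B = a²·σ²_R + b²·σ²_S + 2ab·Cov[R, S] with a = 4, b = -2.
= 4²·77.7 + (-2)²·63 + 2·4·(-2)·(-43)
= 1243.2 + 252 + 688 = 2183.2.

E[B] = 124.8, σ²_B = 2183.2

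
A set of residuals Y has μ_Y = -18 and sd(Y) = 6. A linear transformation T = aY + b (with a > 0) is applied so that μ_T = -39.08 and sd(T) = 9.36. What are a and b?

sd(T) = a·sd(Y) (a > 0), so a = 9.36/6 = 1.56.
μ_T = a·μ_Y + b, so b = -39.08 − 1.56·(-18) = -11.

a = 1.56, b = -11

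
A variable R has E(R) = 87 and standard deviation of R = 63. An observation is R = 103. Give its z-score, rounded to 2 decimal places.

z = (R − E(R)) / standard deviation of R = (103 − 87) / 63 ≈ 0.25.

z = 0.25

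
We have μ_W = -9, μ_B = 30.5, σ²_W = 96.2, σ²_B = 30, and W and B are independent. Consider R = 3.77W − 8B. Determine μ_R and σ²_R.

μ_R = -277.93, σ²_R = 3287.28098

μ_R = 3.77·μ_W + (-8)·μ_B = 3.77·(-9) + (-8)·30.5 = -277.93.
σ²_R = a²·σ²_W + b²·σ²_B + 2ab·Cov[W, B] with a = 3.77, b = -8.
Independence gives Cov[W, B] = 0.
= 3.77²·96.2 + (-8)²·30 + 2·3.77·(-8)·0
= 1367.28098 + 1920 + 0 = 3287.28098.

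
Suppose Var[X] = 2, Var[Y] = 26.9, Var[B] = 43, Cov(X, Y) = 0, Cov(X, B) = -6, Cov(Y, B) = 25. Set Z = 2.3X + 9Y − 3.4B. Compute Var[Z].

Var[Z] = 1250.4

Var[Z] = a²·Var[X] + b²·Var[Y] + c²·Var[B] + 2ab·Cov(X, Y) + 2ac·Cov(X, B) + 2bc·Cov(Y, B), with a = 2.3, b = 9, c = -3.4.
= 10.58 + 2178.9 + 497.08 + 0 + 93.84 + (-1530)
= 1250.4.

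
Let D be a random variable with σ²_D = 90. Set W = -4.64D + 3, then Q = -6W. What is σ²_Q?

σ²_W = (-4.64)²·90 = 1937.664.
σ²_Q = (-6)²·1937.664 = 69755.904.

σ²_Q = 69755.904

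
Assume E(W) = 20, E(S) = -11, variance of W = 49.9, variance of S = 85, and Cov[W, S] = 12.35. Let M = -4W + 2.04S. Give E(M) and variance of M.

E(M) = -102.44, variance of M = 950.584

E(M) = (-4)·E(W) + 2.04·E(S) = (-4)·20 + 2.04·(-11) = -102.44.
variance of M = a²·variance of W + b²·variance of S + 2ab·Cov[W, S] with a = -4, b = 2.04.
= (-4)²·49.9 + 2.04²·85 + 2·(-4)·2.04·12.35
= 798.4 + 353.736 + (-201.552) = 950.584.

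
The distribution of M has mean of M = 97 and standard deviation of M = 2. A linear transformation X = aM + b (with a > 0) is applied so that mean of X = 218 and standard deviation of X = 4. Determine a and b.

a = 2, b = 24

standard deviation of X = a·standard deviation of M (a > 0), so a = 4/2 = 2.
mean of X = a·mean of M + b, so b = 218 − 2·97 = 24.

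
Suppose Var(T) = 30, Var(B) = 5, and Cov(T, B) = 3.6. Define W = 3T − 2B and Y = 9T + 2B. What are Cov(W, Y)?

By bilinearity, Cov(W, Y) = ac·Var(T) + bd·Var(B) + (ad+bc)·Cov(T, B), with a=3, b=-2, c=9, d=2.
ac·Var(T) = 3·9·30 = 810
bd·Var(B) = (-2)·2·5 = -20
(ad+bc)·Cov(T, B) = (-12)·3.6 = -43.2
Cov(W, Y) = 810 + (-20) + (-43.2) = 746.8.

Cov(W, Y) = 746.8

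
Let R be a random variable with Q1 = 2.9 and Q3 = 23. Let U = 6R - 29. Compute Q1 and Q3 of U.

a = 6 > 0: Q1(U) = a·Q1(R)+b = -11.6, Q3(U) = a·Q3(R)+b = 109.

Q1(U) = -11.6, Q3(U) = 109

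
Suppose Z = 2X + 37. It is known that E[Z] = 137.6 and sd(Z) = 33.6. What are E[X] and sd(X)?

E[X] = 50.3, sd(X) = 16.8

From Z = 2X + 37: E[Z] = a·E[X] + b, so E[X] = (E[Z] − b)/a = (137.6 − 37)/2 = 50.3.
sd(Z) = |a|·sd(X), so sd(X) = 33.6/|2| = 16.8.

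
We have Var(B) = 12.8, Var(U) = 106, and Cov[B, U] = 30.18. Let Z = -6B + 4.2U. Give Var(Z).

Var(Z) = 809.568

Var(Z) = a²·Var(B) + b²·Var(U) + 2ab·Cov[B, U] with a = -6, b = 4.2.
= (-6)²·12.8 + 4.2²·106 + 2·(-6)·4.2·30.18
= 460.8 + 1869.84 + (-1521.072) = 809.568.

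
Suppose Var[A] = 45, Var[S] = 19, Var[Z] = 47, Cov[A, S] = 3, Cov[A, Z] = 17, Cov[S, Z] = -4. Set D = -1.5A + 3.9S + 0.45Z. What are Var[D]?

Var[D] = a²·Var[A] + b²·Var[S] + c²·Var[Z] + 2ab·Cov[A, S] + 2ac·Cov[A, Z] + 2bc·Cov[S, Z], with a = -1.5, b = 3.9, c = 0.45.
= 101.25 + 288.99 + 9.5175 + (-35.1) + (-22.95) + (-14.04)
= 327.6675.

Var[D] = 327.6675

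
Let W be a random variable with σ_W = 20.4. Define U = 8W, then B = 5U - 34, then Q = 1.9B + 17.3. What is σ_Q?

σ_Q = 1550.4

σ_U = |8|·20.4 = 163.2.
σ_B = |5|·163.2 = 816.
σ_Q = |1.9|·816 = 1550.4.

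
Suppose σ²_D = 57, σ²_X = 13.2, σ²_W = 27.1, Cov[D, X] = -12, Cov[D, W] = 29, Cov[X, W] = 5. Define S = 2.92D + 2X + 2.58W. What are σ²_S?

σ²_S = a²·σ²_D + b²·σ²_X + c²·σ²_W + 2ab·Cov[D, X] + 2ac·Cov[D, W] + 2bc·Cov[X, W], with a = 2.92, b = 2, c = 2.58.
= 486.0048 + 52.8 + 180.38844 + (-140.16) + 436.9488 + 51.6
= 1067.58204.

σ²_S = 1067.58204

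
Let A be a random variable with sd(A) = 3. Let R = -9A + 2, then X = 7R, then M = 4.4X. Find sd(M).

sd(M) = 831.6

sd(R) = |-9|·3 = 27.
sd(X) = |7|·27 = 189.
sd(M) = |4.4|·189 = 831.6.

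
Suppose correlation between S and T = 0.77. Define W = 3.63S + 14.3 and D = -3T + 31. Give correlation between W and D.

Linear rescalings preserve |correlation|; the slopes 3.63 and -3 have opposite signs, so the correlation flips sign: correlation between W and D = −correlation between S and T = -0.77.

correlation between W and D = -0.77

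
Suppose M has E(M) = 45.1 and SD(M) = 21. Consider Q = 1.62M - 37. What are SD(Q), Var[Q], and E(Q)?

Q = 1.62M - 37 is linear with a = 1.62, b = -37.
SD(Q) = |a|·SD(M) = |1.62|·21 = 34.02.
Var[M] = 21² = 441.
Var[Q] = a²·Var[M] = 1.62²·441 = 1157.3604 (the additive constant -37 does not affect variance).
E(Q) = a·E(M) + b = 1.62·45.1 + (-37) = 36.062.

SD(Q) = 34.02, Var[Q] = 1157.3604, E(Q) = 36.062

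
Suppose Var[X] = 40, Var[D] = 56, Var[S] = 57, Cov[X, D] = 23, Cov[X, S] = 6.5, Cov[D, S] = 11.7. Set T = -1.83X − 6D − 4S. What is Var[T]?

Var[T] = 4223.796

Var[T] = a²·Var[X] + b²·Var[D] + c²·Var[S] + 2ab·Cov[X, D] + 2ac·Cov[X, S] + 2bc·Cov[D, S], with a = -1.83, b = -6, c = -4.
= 133.956 + 2016 + 912 + 505.08 + 95.16 + 561.6
= 4223.796.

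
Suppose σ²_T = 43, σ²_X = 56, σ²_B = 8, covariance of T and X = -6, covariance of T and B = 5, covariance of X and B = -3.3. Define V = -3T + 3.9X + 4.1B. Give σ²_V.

σ²_V = 1285.106

σ²_V = a²·σ²_T + b²·σ²_X + c²·σ²_B + 2ab·covariance of T and X + 2ac·covariance of T and B + 2bc·covariance of X and B, with a = -3, b = 3.9, c = 4.1.
= 387 + 851.76 + 134.48 + 140.4 + (-123) + (-105.534)
= 1285.106.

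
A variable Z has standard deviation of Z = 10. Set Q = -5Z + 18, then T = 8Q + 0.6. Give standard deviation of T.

standard deviation of Q = |-5|·10 = 50.
standard deviation of T = |8|·50 = 400.

standard deviation of T = 400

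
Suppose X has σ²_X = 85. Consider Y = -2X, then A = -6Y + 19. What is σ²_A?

σ²_Y = (-2)²·85 = 340.
σ²_A = (-6)²·340 = 12240.

σ²_A = 12240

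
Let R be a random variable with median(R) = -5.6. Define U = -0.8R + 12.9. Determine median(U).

A linear map preserves order up to sign, so median(U) = a·median(R) + b = (-0.8)·(-5.6) + 12.9 = 17.38.

median(U) = 17.38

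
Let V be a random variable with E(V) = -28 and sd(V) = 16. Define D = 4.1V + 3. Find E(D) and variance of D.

E(D) = -111.8, variance of D = 4303.36

D = 4.1V + 3 is linear with a = 4.1, b = 3.
E(D) = a·E(V) + b = 4.1·(-28) + 3 = -111.8.
variance of V = 16² = 256.
variance of D = a²·variance of V = 4.1²·256 = 4303.36 (the additive constant 3 does not affect variance).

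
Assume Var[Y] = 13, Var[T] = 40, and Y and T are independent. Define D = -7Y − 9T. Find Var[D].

Var[D] = 3877

Var[D] = a²·Var[Y] + b²·Var[T] + 2ab·covariance of Y and T with a = -7, b = -9.
Independence gives covariance of Y and T = 0.
= (-7)²·13 + (-9)²·40 + 2·(-7)·(-9)·0
= 637 + 3240 + 0 = 3877.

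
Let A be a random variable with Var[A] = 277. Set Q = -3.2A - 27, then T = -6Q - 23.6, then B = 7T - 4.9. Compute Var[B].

Var[B] = 5003550.72

Var[Q] = (-3.2)²·277 = 2836.48.
Var[T] = (-6)²·2836.48 = 102113.28.
Var[B] = 7²·102113.28 = 5003550.72.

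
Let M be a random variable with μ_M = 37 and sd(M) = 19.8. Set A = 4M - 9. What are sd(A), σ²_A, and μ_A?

sd(A) = 79.2, σ²_A = 6272.64, μ_A = 139

A = 4M - 9 is linear with a = 4, b = -9.
sd(A) = |a|·sd(M) = |4|·19.8 = 79.2.
σ²_M = 19.8² = 392.04.
σ²_A = a²·σ²_M = 4²·392.04 = 6272.64 (the additive constant -9 does not affect variance).
μ_A = a·μ_M + b = 4·37 + (-9) = 139.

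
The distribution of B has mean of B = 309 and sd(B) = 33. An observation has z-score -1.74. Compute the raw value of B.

B = 251.58

B = mean of B + z·sd(B) = 309 + (-1.74)·33 = 251.58.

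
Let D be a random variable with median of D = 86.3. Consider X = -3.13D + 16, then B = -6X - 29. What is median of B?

median of X = (-3.13)·86.3 + 16 = -254.119.
median of B = (-6)·(-254.119) + (-29) = 1495.714.

median of B = 1495.714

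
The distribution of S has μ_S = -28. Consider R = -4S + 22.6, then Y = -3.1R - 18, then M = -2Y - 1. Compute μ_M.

μ_M = 869.52

μ_R = (-4)·(-28) + 22.6 = 134.6.
μ_Y = (-3.1)·134.6 + (-18) = -435.26.
μ_M = (-2)·(-435.26) + (-1) = 869.52.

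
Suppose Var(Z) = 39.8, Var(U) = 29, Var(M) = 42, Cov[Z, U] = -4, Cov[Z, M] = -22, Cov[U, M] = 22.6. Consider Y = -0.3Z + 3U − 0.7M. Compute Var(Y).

Var(Y) = 188.202

Var(Y) = a²·Var(Z) + b²·Var(U) + c²·Var(M) + 2ab·Cov[Z, U] + 2ac·Cov[Z, M] + 2bc·Cov[U, M], with a = -0.3, b = 3, c = -0.7.
= 3.582 + 261 + 20.58 + 7.2 + (-9.24) + (-94.92)
= 188.202.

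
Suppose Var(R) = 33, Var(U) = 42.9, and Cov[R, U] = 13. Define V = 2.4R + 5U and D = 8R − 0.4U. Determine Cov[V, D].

By bilinearity, Cov[V, D] = ac·Var(R) + bd·Var(U) + (ad+bc)·Cov[R, U], with a=2.4, b=5, c=8, d=-0.4.
ac·Var(R) = 2.4·8·33 = 633.6
bd·Var(U) = 5·(-0.4)·42.9 = -85.8
(ad+bc)·Cov[R, U] = (39.04)·13 = 507.52
Cov[V, D] = 633.6 + (-85.8) + 507.52 = 1055.32.

Cov[V, D] = 1055.32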